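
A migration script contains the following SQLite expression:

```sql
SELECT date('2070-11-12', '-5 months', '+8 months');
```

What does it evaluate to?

Adding -5 months to 2070-11-12 gives 2070-06-12.
Adding +8 months to 2070-06-12 gives 2071-02-12.

2071-02-12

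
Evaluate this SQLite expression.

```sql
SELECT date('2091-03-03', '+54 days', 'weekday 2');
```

2091-05-01

Applying '+54 days' to 2091-03-03: counting 54 days forward gives 2091-04-26.
`weekday 2` advances to the next Tuesday; 2091-04-26 is a Thursday, so it moves forward to 2091-05-01.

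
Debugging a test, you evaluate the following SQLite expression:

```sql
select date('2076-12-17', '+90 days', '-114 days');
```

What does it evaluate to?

Applying '+90 days' to 2076-12-17: counting 90 days forward gives 2077-03-17.
Applying '-114 days' to 2077-03-17: counting 114 days back gives 2076-11-23.

2076-11-23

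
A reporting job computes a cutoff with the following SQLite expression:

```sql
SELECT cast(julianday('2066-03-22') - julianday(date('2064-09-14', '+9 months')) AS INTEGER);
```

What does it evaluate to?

281

Adding +9 months to 2064-09-14 gives 2065-06-14.
16 days remain in June 2065 after the 14th (30 − 14).
Full months from July 2065 through February 2066 contribute their day counts.
Then 22 days into March 2066.
Total: 16 + 31 + 31 + 30 + 31 + 30 + 31 + 31 + 28 + 22 = 281.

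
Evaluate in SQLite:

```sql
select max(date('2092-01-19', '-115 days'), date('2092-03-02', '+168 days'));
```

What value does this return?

date('2092-01-19', '-115 days') → 2091-09-26.
date('2092-03-02', '+168 days') → 2092-08-17.
Later of the two is 2092-08-17.

2092-08-17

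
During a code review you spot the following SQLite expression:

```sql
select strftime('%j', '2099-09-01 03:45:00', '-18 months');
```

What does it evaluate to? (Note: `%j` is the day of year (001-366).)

First apply '-18 months': 2099-09-01 03:45:00 → 2098-03-01 03:45:00.
Day-of-year for 2098-03-01: days since 2098-01-01 inclusive = 60, zero-padded to 060.

060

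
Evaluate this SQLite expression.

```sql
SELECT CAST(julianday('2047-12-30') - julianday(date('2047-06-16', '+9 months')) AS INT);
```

-77

Adding +9 months to 2047-06-16 gives 2048-03-16.
1 day remains in December 2047 after the 30th (31 − 30).
January 2048: 31 days.
February 2048: 29 days (leap year).
Then 16 days into March 2048.
Total: 1 + 31 + 29 + 16 = 77.
The subtraction is earlier − later, so the result is −77 → -77.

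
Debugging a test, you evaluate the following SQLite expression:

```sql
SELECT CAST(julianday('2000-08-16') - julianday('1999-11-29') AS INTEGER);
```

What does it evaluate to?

1 day remains in November 1999 after the 29th (30 − 29).
Full months from December 1999 through July 2000 contribute their day counts.
Then 16 days into August 2000.
Total: 1 + 31 + 31 + 29 + 31 + 30 + 31 + 30 + 31 + 16 = 261.

261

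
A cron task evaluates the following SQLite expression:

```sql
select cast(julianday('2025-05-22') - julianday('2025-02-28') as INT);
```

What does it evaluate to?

0 days remain in February 2025 after the 28th (28 − 28).
March 2025: 31 days.
April 2025: 30 days.
Then 22 days into May 2025.
Total: 0 + 31 + 30 + 22 = 83.

83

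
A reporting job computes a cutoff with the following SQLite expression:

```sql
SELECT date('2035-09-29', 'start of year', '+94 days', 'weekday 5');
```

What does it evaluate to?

`start of year` rewinds 2035-09-29 to 2035-01-01.
Applying '+94 days' to 2035-01-01: counting 94 days forward gives 2035-04-05.
`weekday 5` advances to the next Friday; 2035-04-05 is a Thursday, so it moves forward to 2035-04-06.

2035-04-06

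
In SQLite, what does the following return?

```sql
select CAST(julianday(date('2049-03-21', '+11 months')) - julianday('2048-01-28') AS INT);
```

755

Adding +11 months to 2049-03-21 gives 2050-02-21.
3 days remain in January 2048 after the 28th (31 − 28).
Full months from February 2048 through January 2050 contribute their day counts.
Then 21 days into February 2050.
Total: 3 + 29 + 31 + 30 + 31 + 30 + 31 + 31 + 30 + 31 + 30 + 31 + 31 + 28 + 31 + 30 + 31 + 30 + 31 + 31 + 30 + 31 + 30 + 31 + 31 + 21 = 755.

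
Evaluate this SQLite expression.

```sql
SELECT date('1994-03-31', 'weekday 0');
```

1994-04-03

`weekday 0` advances to the next Sunday; 1994-03-31 is a Thursday, so it moves forward to 1994-04-03.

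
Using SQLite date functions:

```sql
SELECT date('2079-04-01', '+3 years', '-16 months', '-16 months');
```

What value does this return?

2079-08-01

Adding +3 years to 2079-04-01 gives 2082-04-01.
Adding -16 months to 2082-04-01 gives 2080-12-01.
Adding -16 months to 2080-12-01 gives 2079-08-01.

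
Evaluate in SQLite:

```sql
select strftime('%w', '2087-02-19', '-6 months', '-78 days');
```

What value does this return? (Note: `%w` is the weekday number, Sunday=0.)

First apply '-6 months', '-78 days': 2087-02-19 → 2086-06-02.
2086-06-02 is a Sunday; with Sunday=0 that is 0.

0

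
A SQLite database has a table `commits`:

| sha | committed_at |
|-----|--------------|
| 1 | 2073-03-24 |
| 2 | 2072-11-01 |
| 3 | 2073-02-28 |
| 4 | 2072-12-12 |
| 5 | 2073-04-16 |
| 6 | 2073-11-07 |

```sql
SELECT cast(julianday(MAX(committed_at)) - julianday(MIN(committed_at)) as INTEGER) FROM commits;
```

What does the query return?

371

MIN = 2072-11-01, MAX = 2073-11-07.
29 days remain in November 2072 after the 1st (30 − 1).
Full months from December 2072 through October 2073 contribute their day counts.
Then 7 days into November 2073.
Total: 29 + 31 + 31 + 28 + 31 + 30 + 31 + 30 + 31 + 31 + 30 + 31 + 7 = 371.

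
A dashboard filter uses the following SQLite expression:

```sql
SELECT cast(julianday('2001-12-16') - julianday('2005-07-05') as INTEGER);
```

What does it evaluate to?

-1297

15 days remain in December 2001 after the 16th (31 − 16).
Full months from January 2002 through June 2005 contribute their day counts.
Then 5 days into July 2005.
Total: 15 + 31 + 28 + 31 + 30 + 31 + 30 + 31 + 31 + 30 + 31 + 30 + 31 + 31 + 28 + 31 + 30 + 31 + 30 + 31 + 31 + 30 + 31 + 30 + 31 + 31 + 29 + 31 + 30 + 31 + 30 + 31 + 31 + 30 + 31 + 30 + 31 + 31 + 28 + 31 + 30 + 31 + 30 + 5 = 1297.
The subtraction is earlier − later, so the result is −1297 → -1297.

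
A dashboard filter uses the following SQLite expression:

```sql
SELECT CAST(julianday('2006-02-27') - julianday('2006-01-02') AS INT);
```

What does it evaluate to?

29 days remain in January 2006 after the 2nd (31 − 2).
Then 27 days into February 2006.
Total: 29 + 27 = 56.

56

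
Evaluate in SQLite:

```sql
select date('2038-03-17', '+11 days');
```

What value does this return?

Advancing 11 more days within March lands on 2038-03-28.

2038-03-28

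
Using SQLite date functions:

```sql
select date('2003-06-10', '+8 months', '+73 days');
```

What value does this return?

2004-04-23

Adding +8 months to 2003-06-10 gives 2004-02-10.
Applying '+73 days' to 2004-02-10: counting 73 days forward gives 2004-04-23.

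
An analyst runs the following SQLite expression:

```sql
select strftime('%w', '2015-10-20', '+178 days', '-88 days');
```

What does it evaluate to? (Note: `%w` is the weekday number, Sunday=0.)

First apply '+178 days', '-88 days': 2015-10-20 → 2016-01-18.
2016-01-18 is a Monday; with Sunday=0 that is 1.

1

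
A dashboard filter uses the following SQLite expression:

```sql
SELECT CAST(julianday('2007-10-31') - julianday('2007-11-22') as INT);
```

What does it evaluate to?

0 days remain in October 2007 after the 31st (31 − 31).
Then 22 days into November 2007.
Total: 0 + 22 = 22.
The subtraction is earlier − later, so the result is −22 → -22.

-22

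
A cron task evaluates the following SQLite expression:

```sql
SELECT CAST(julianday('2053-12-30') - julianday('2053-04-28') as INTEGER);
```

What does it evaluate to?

2 days remain in April 2053 after the 28th (30 − 28).
Full months from May 2053 through November 2053 contribute their day counts.
Then 30 days into December 2053.
Total: 2 + 31 + 30 + 31 + 31 + 30 + 31 + 30 + 30 = 246.

246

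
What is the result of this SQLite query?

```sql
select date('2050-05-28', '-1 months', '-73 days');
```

2050-02-14

Adding -1 month to 2050-05-28 gives 2050-04-28.
Applying '-73 days' to 2050-04-28: counting 73 days back gives 2050-02-14.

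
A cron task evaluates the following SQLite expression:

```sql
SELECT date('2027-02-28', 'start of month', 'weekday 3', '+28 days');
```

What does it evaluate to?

`start of month` rewinds 2027-02-28 to 2027-02-01.
`weekday 3` advances to the next Wednesday; 2027-02-01 is a Monday, so it moves forward to 2027-02-03.
February 2027 has 28 days; 25 remain after the 3rd, so 26 days reach 2027-03-01.
Advancing 2 more days within March lands on 2027-03-03.

2027-03-03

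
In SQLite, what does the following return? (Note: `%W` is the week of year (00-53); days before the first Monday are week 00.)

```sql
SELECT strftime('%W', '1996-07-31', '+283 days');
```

First apply '+283 days': 1996-07-31 → 1997-05-10.
1997-05-10 is a Saturday. SQLite's %W counts Mondays since the year started; the result is 18.

18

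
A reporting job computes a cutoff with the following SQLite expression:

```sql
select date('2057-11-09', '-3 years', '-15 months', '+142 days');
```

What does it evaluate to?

Adding -3 years to 2057-11-09 gives 2054-11-09.
Adding -15 months to 2054-11-09 gives 2053-08-09.
Applying '+142 days' to 2053-08-09: counting 142 days forward gives 2053-12-29.

2053-12-29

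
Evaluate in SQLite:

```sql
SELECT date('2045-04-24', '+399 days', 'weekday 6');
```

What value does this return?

2046-06-02

Applying '+399 days' to 2045-04-24: counting 399 days forward gives 2046-05-28.
`weekday 6` advances to the next Saturday; 2046-05-28 is a Monday, so it moves forward to 2046-06-02.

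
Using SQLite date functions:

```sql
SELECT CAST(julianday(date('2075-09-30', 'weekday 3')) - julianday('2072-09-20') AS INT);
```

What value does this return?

1107

`weekday 3` advances to the next Wednesday; 2075-09-30 is a Monday, so it moves forward to 2075-10-02.
10 days remain in September 2072 after the 20th (30 − 20).
Full months from October 2072 through September 2075 contribute their day counts.
Then 2 days into October 2075.
Total: 10 + 31 + 30 + 31 + 31 + 28 + 31 + 30 + 31 + 30 + 31 + 31 + 30 + 31 + 30 + 31 + 31 + 28 + 31 + 30 + 31 + 30 + 31 + 31 + 30 + 31 + 30 + 31 + 31 + 28 + 31 + 30 + 31 + 30 + 31 + 31 + 30 + 2 = 1107.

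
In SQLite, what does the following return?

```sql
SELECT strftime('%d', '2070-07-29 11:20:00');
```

`%d` extracts the 2-digit day of month: 29.

29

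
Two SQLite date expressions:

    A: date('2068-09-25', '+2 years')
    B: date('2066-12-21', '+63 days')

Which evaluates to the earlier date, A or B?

B

A = 2070-09-25.
B = 2067-02-22.
B is earlier.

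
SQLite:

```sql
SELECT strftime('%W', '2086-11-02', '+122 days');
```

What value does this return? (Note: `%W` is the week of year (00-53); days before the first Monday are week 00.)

09

First apply '+122 days': 2086-11-02 → 2087-03-04.
2087-03-04 is a Tuesday. SQLite's %W counts Mondays since the year started; the result is 09.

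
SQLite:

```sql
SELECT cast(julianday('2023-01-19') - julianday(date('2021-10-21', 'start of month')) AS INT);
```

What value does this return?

`start of month` rewinds 2021-10-21 to 2021-10-01.
30 days remain in October 2021 after the 1st (31 − 1).
Full months from November 2021 through December 2022 contribute their day counts.
Then 19 days into January 2023.
Total: 30 + 30 + 31 + 31 + 28 + 31 + 30 + 31 + 30 + 31 + 31 + 30 + 31 + 30 + 31 + 19 = 475.

475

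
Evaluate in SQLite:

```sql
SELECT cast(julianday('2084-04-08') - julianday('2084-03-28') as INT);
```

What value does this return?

11

3 days remain in March 2084 after the 28th (31 − 28).
Then 8 days into April 2084.
Total: 3 + 8 = 11.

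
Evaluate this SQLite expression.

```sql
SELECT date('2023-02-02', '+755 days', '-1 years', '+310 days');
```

2025-01-01

Applying '+755 days' to 2023-02-02: counting 755 days forward gives 2025-02-26.
Adding -1 year to 2025-02-26 gives 2024-02-26.
Applying '+310 days' to 2024-02-26: counting 310 days forward gives 2025-01-01.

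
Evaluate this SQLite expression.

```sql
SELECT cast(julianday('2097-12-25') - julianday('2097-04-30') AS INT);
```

239

0 days remain in April 2097 after the 30th (30 − 30).
Full months from May 2097 through November 2097 contribute their day counts.
Then 25 days into December 2097.
Total: 0 + 31 + 30 + 31 + 31 + 30 + 31 + 30 + 25 = 239.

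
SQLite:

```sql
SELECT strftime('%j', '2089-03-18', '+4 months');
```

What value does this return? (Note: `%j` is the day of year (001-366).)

199

First apply '+4 months': 2089-03-18 → 2089-07-18.
Day-of-year for 2089-07-18: days since 2089-01-01 inclusive = 199, zero-padded to 199.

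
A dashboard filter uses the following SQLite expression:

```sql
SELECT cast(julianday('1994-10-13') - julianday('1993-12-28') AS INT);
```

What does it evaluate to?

3 days remain in December 1993 after the 28th (31 − 28).
Full months from January 1994 through September 1994 contribute their day counts.
Then 13 days into October 1994.
Total: 3 + 31 + 28 + 31 + 30 + 31 + 30 + 31 + 31 + 30 + 13 = 289.

289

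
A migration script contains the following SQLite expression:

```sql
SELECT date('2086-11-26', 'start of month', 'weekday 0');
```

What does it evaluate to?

2086-11-03

`start of month` rewinds 2086-11-26 to 2086-11-01.
`weekday 0` advances to the next Sunday; 2086-11-01 is a Friday, so it moves forward to 2086-11-03.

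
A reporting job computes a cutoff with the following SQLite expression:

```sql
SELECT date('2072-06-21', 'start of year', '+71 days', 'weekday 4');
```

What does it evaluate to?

2072-03-17

`start of year` rewinds 2072-06-21 to 2072-01-01.
Applying '+71 days' to 2072-01-01: counting 71 days forward gives 2072-03-12.
`weekday 4` advances to the next Thursday; 2072-03-12 is a Saturday, so it moves forward to 2072-03-17.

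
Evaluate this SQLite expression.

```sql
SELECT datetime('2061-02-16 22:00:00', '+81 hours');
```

+81 hours from 2061-02-16 22:00:00 is 2061-02-20 07:00:00 (crosses midnight).

2061-02-20 07:00:00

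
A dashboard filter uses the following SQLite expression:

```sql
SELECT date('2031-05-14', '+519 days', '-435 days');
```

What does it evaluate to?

Applying '+519 days' to 2031-05-14: counting 519 days forward gives 2032-10-14.
Applying '-435 days' to 2032-10-14: counting 435 days back gives 2031-08-06.

2031-08-06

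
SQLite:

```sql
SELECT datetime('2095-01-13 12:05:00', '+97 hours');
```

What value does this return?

2095-01-17 13:05:00

+97 hours from 2095-01-13 12:05:00 is 2095-01-17 13:05:00 (crosses midnight).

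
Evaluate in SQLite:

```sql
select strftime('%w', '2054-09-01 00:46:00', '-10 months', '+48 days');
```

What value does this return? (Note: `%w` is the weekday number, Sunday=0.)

First apply '-10 months', '+48 days': 2054-09-01 00:46:00 → 2053-12-19 00:46:00.
2053-12-19 is a Friday; with Sunday=0 that is 5.

5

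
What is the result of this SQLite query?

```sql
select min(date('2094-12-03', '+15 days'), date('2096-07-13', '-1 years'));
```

date('2094-12-03', '+15 days') → 2094-12-18.
date('2096-07-13', '-1 years') → 2095-07-13.
Earlier of the two is 2094-12-18.

2094-12-18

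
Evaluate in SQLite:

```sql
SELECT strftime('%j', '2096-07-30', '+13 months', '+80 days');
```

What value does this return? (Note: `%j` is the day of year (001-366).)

First apply '+13 months', '+80 days': 2096-07-30 → 2097-11-18.
Day-of-year for 2097-11-18: days since 2097-01-01 inclusive = 322, zero-padded to 322.

322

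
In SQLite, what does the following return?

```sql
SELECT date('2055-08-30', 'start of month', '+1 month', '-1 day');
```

2055-08-31

`start of month` rewinds 2055-08-30 to 2055-08-01.
Adding +1 month to 2055-08-01 gives 2055-09-01.
Going back 1 day from 2055-09-01 reaches 2055-08-31 (last day of August, 31 days).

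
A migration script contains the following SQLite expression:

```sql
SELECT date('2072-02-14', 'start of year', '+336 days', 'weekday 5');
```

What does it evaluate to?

`start of year` rewinds 2072-02-14 to 2072-01-01.
Applying '+336 days' to 2072-01-01: counting 336 days forward gives 2072-12-02.
`weekday 5` advances to the next Friday; 2072-12-02 is already a Friday, so it stays at 2072-12-02.

2072-12-02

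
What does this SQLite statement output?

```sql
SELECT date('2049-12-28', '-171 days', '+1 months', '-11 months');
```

Applying '-171 days' to 2049-12-28: counting 171 days back gives 2049-07-10.
Adding +1 month to 2049-07-10 gives 2049-08-10.
Adding -11 months to 2049-08-10 gives 2048-09-10.

2048-09-10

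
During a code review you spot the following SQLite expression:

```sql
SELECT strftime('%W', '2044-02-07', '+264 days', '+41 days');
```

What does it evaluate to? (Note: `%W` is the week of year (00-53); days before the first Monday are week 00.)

49

First apply '+264 days', '+41 days': 2044-02-07 → 2044-12-08.
2044-12-08 is a Thursday. SQLite's %W counts Mondays since the year started; the result is 49.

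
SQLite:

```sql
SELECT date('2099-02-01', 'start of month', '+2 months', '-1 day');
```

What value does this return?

`start of month` rewinds 2099-02-01 to 2099-02-01.
Adding +2 months to 2099-02-01 gives 2099-04-01.
Going back 1 day from 2099-04-01 reaches 2099-03-31 (last day of March, 31 days).

2099-03-31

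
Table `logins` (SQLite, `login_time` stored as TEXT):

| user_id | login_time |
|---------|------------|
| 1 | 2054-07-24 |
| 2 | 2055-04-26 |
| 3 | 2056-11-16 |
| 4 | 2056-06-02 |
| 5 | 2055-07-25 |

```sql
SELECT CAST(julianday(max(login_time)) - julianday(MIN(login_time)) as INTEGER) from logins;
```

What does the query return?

846

MIN = 2054-07-24, MAX = 2056-11-16.
7 days remain in July 2054 after the 24th (31 − 24).
Full months from August 2054 through October 2056 contribute their day counts.
Then 16 days into November 2056.
Total: 7 + 31 + 30 + 31 + 30 + 31 + 31 + 28 + 31 + 30 + 31 + 30 + 31 + 31 + 30 + 31 + 30 + 31 + 31 + 29 + 31 + 30 + 31 + 30 + 31 + 31 + 30 + 31 + 16 = 846.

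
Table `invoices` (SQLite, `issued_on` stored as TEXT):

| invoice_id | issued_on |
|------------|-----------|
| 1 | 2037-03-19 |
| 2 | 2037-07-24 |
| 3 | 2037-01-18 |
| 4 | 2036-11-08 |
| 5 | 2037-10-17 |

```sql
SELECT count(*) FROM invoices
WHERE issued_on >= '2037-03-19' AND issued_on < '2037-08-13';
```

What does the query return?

Rows in [2037-03-19, 2037-08-13): 2037-03-19, 2037-07-24 → 2 rows.

2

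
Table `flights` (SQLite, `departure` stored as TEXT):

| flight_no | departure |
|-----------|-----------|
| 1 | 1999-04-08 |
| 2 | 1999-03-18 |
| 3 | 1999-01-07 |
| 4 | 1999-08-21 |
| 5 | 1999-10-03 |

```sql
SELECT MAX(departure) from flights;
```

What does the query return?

1999-10-03

MAX over {1999-01-07, 1999-03-18, 1999-04-08, 1999-08-21, 1999-10-03}.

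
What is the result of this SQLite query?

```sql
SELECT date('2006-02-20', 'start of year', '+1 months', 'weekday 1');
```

2006-02-06

`start of year` rewinds 2006-02-20 to 2006-01-01.
Adding +1 month to 2006-01-01 gives 2006-02-01.
`weekday 1` advances to the next Monday; 2006-02-01 is a Wednesday, so it moves forward to 2006-02-06.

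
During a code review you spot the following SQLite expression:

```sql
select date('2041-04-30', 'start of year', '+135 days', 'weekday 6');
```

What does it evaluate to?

2041-05-18

`start of year` rewinds 2041-04-30 to 2041-01-01.
Applying '+135 days' to 2041-01-01: counting 135 days forward gives 2041-05-16.
`weekday 6` advances to the next Saturday; 2041-05-16 is a Thursday, so it moves forward to 2041-05-18.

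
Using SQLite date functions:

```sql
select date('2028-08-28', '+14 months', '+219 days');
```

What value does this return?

Adding +14 months to 2028-08-28 gives 2029-10-28.
Applying '+219 days' to 2029-10-28: counting 219 days forward gives 2030-06-04.

2030-06-04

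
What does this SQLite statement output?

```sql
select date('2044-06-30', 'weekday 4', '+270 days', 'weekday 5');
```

2045-03-31

`weekday 4` advances to the next Thursday; 2044-06-30 is already a Thursday, so it stays at 2044-06-30.
Applying '+270 days' to 2044-06-30: counting 270 days forward gives 2045-03-27.
`weekday 5` advances to the next Friday; 2045-03-27 is a Monday, so it moves forward to 2045-03-31.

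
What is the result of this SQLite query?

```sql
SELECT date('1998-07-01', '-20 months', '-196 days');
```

1996-04-19

Adding -20 months to 1998-07-01 gives 1996-11-01.
Applying '-196 days' to 1996-11-01: counting 196 days back gives 1996-04-19.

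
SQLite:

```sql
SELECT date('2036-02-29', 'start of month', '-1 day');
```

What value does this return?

2036-01-31

`start of month` rewinds 2036-02-29 to 2036-02-01.
Going back 1 day from 2036-02-01 reaches 2036-01-31 (last day of January, 31 days).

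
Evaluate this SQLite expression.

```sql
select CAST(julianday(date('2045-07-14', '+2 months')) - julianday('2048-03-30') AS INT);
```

Adding +2 months to 2045-07-14 gives 2045-09-14.
16 days remain in September 2045 after the 14th (30 − 14).
Full months from October 2045 through February 2048 contribute their day counts.
Then 30 days into March 2048.
Total: 16 + 31 + 30 + 31 + 31 + 28 + 31 + 30 + 31 + 30 + 31 + 31 + 30 + 31 + 30 + 31 + 31 + 28 + 31 + 30 + 31 + 30 + 31 + 31 + 30 + 31 + 30 + 31 + 31 + 29 + 30 = 928.
The subtraction is earlier − later, so the result is −928 → -928.

-928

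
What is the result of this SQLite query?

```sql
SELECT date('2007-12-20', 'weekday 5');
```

2007-12-21

`weekday 5` advances to the next Friday; 2007-12-20 is a Thursday, so it moves forward to 2007-12-21.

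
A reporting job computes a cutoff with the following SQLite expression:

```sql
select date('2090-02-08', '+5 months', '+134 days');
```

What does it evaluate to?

2090-11-19

Adding +5 months to 2090-02-08 gives 2090-07-08.
Applying '+134 days' to 2090-07-08: counting 134 days forward gives 2090-11-19.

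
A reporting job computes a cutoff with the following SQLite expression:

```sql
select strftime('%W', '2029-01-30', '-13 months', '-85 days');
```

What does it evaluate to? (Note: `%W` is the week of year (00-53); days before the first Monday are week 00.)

First apply '-13 months', '-85 days': 2029-01-30 → 2027-10-06.
2027-10-06 is a Wednesday. SQLite's %W counts Mondays since the year started; the result is 40.

40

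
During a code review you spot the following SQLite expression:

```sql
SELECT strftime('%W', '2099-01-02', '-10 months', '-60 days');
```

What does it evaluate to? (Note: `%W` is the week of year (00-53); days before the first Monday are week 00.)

00

First apply '-10 months', '-60 days': 2099-01-02 → 2098-01-01.
2098-01-01 is a Wednesday. SQLite's %W counts Mondays since the year started; the result is 00.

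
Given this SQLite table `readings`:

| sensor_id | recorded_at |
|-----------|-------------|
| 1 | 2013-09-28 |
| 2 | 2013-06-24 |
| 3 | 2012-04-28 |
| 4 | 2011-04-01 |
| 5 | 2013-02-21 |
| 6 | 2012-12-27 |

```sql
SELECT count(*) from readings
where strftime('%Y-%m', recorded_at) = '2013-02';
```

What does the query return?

Rows with year-month 2013-02: 2013-02-21 → 1.

1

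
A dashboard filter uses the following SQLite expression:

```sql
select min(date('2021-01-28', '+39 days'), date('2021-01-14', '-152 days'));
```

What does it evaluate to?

date('2021-01-28', '+39 days') → 2021-03-08.
date('2021-01-14', '-152 days') → 2020-08-15.
Earlier of the two is 2020-08-15.

2020-08-15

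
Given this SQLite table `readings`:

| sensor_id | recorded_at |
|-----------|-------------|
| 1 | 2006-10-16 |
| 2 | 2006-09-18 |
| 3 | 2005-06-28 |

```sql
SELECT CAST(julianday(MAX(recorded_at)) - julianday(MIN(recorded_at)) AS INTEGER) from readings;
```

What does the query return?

MIN = 2005-06-28, MAX = 2006-10-16.
2 days remain in June 2005 after the 28th (30 − 28).
Full months from July 2005 through September 2006 contribute their day counts.
Then 16 days into October 2006.
Total: 2 + 31 + 31 + 30 + 31 + 30 + 31 + 31 + 28 + 31 + 30 + 31 + 30 + 31 + 31 + 30 + 16 = 475.

475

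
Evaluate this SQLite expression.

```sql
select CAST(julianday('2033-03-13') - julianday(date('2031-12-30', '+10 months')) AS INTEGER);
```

134

Adding +10 months to 2031-12-30 gives 2032-10-30.
1 day remains in October 2032 after the 30th (31 − 30).
November 2032: 30 days.
December 2032: 31 days.
January 2033: 31 days.
February 2033: 28 days.
Then 13 days into March 2033.
Total: 1 + 30 + 31 + 31 + 28 + 13 = 134.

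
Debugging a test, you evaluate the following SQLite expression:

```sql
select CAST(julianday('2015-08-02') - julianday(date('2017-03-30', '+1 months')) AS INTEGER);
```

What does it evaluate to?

Adding +1 month to 2017-03-30 gives 2017-04-30.
29 days remain in August 2015 after the 2nd (31 − 2).
Full months from September 2015 through March 2017 contribute their day counts.
Then 30 days into April 2017.
Total: 29 + 30 + 31 + 30 + 31 + 31 + 29 + 31 + 30 + 31 + 30 + 31 + 31 + 30 + 31 + 30 + 31 + 31 + 28 + 31 + 30 = 637.
The subtraction is earlier − later, so the result is −637 → -637.

-637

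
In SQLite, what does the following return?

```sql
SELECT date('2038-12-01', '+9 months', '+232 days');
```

2040-04-20

Adding +9 months to 2038-12-01 gives 2039-09-01.
Applying '+232 days' to 2039-09-01: counting 232 days forward gives 2040-04-20.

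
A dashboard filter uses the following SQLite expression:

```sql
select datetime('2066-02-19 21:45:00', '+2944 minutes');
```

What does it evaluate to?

2944 minutes = 49h 4m; +2944 minutes from 2066-02-19 21:45:00 is 2066-02-21 22:49:00 (crosses midnight).

2066-02-21 22:49:00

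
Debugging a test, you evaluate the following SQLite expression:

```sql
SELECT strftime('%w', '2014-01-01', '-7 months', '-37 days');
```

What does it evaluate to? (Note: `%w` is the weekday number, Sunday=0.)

First apply '-7 months', '-37 days': 2014-01-01 → 2013-04-25.
2013-04-25 is a Thursday; with Sunday=0 that is 4.

4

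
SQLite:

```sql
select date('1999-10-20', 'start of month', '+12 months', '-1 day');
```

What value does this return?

2000-09-30

`start of month` rewinds 1999-10-20 to 1999-10-01.
Adding +12 months to 1999-10-01 gives 2000-10-01.
Going back 1 day from 2000-10-01 reaches 2000-09-30 (last day of September, 30 days).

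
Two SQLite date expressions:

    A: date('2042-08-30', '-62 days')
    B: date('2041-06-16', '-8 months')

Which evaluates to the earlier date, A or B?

A = 2042-06-29.
B = 2040-10-16.
B is earlier.

B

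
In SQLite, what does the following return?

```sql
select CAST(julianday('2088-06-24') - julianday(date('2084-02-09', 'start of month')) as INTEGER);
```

`start of month` rewinds 2084-02-09 to 2084-02-01.
28 days remain in February 2084 after the 1st (29 − 1).
Full months from March 2084 through May 2088 contribute their day counts.
Then 24 days into June 2088.
Total: 28 + 31 + 30 + 31 + 30 + 31 + 31 + 30 + 31 + 30 + 31 + 31 + 28 + 31 + 30 + 31 + 30 + 31 + 31 + 30 + 31 + 30 + 31 + 31 + 28 + 31 + 30 + 31 + 30 + 31 + 31 + 30 + 31 + 30 + 31 + 31 + 28 + 31 + 30 + 31 + 30 + 31 + 31 + 30 + 31 + 30 + 31 + 31 + 29 + 31 + 30 + 31 + 24 = 1605.

1605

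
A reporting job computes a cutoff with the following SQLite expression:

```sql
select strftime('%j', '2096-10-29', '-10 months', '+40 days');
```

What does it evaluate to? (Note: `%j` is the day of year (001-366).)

038

First apply '-10 months', '+40 days': 2096-10-29 → 2096-02-07.
Day-of-year for 2096-02-07: days since 2096-01-01 inclusive = 38, zero-padded to 038.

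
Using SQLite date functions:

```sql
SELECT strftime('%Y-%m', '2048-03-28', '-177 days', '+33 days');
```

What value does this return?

First apply '-177 days', '+33 days': 2048-03-28 → 2047-11-05.
`%Y-%m` extracts the year-month: 2047-11.

2047-11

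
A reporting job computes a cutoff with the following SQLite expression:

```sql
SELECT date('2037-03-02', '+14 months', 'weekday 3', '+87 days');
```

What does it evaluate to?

Adding +14 months to 2037-03-02 gives 2038-05-02.
`weekday 3` advances to the next Wednesday; 2038-05-02 is a Sunday, so it moves forward to 2038-05-05.
Applying '+87 days' to 2038-05-05: counting 87 days forward gives 2038-07-31.

2038-07-31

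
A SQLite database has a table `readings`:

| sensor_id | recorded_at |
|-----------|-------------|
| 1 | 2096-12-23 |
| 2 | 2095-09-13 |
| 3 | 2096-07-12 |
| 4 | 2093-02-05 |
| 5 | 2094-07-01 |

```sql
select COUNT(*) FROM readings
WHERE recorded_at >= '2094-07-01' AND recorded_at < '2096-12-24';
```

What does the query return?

4

Rows in [2094-07-01, 2096-12-24): 2096-12-23, 2095-09-13, 2096-07-12, 2094-07-01 → 4 rows.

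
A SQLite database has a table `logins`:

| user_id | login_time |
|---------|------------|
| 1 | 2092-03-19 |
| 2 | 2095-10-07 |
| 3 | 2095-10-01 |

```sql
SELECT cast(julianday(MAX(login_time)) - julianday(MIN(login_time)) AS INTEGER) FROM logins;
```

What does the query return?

1297

MIN = 2092-03-19, MAX = 2095-10-07.
12 days remain in March 2092 after the 19th (31 − 19).
Full months from April 2092 through September 2095 contribute their day counts.
Then 7 days into October 2095.
Total: 12 + 30 + 31 + 30 + 31 + 31 + 30 + 31 + 30 + 31 + 31 + 28 + 31 + 30 + 31 + 30 + 31 + 31 + 30 + 31 + 30 + 31 + 31 + 28 + 31 + 30 + 31 + 30 + 31 + 31 + 30 + 31 + 30 + 31 + 31 + 28 + 31 + 30 + 31 + 30 + 31 + 31 + 30 + 7 = 1297.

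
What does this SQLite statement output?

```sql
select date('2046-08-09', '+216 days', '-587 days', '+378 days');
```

Applying '+216 days' to 2046-08-09: counting 216 days forward gives 2047-03-13.
Applying '-587 days' to 2047-03-13: counting 587 days back gives 2045-08-03.
Applying '+378 days' to 2045-08-03: counting 378 days forward gives 2046-08-16.

2046-08-16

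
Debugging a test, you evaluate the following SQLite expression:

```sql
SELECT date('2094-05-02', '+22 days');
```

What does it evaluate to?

Advancing 22 more days within May lands on 2094-05-24.

2094-05-24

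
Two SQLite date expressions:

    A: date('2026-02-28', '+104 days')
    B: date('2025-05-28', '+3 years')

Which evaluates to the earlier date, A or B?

A

A = 2026-06-12.
B = 2028-05-28.
A is earlier.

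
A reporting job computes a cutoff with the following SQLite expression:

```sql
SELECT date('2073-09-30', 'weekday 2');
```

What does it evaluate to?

`weekday 2` advances to the next Tuesday; 2073-09-30 is a Saturday, so it moves forward to 2073-10-03.

2073-10-03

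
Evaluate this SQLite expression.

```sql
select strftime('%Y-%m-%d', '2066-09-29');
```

`%Y-%m-%d` extracts the ISO date: 2066-09-29.

2066-09-29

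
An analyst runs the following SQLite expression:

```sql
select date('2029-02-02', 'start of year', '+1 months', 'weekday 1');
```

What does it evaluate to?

2029-02-05

`start of year` rewinds 2029-02-02 to 2029-01-01.
Adding +1 month to 2029-01-01 gives 2029-02-01.
`weekday 1` advances to the next Monday; 2029-02-01 is a Thursday, so it moves forward to 2029-02-05.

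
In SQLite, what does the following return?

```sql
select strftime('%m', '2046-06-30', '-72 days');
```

04

First apply '-72 days': 2046-06-30 → 2046-04-19.
`%m` extracts the 2-digit month (01-12): 04.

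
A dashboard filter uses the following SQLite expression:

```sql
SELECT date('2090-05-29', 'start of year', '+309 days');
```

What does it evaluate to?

`start of year` rewinds 2090-05-29 to 2090-01-01.
Applying '+309 days' to 2090-01-01: counting 309 days forward gives 2090-11-06.

2090-11-06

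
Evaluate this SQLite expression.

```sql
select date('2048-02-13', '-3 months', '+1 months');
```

2047-12-13

Adding -3 months to 2048-02-13 gives 2047-11-13.
Adding +1 month to 2047-11-13 gives 2047-12-13.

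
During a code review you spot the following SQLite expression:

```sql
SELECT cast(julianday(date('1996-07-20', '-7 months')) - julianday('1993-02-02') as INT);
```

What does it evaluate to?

Adding -7 months to 1996-07-20 gives 1995-12-20.
26 days remain in February 1993 after the 2nd (28 − 2).
Full months from March 1993 through November 1995 contribute their day counts.
Then 20 days into December 1995.
Total: 26 + 31 + 30 + 31 + 30 + 31 + 31 + 30 + 31 + 30 + 31 + 31 + 28 + 31 + 30 + 31 + 30 + 31 + 31 + 30 + 31 + 30 + 31 + 31 + 28 + 31 + 30 + 31 + 30 + 31 + 31 + 30 + 31 + 30 + 20 = 1051.

1051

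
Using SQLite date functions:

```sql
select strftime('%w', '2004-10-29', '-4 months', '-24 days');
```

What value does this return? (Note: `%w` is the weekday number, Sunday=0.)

First apply '-4 months', '-24 days': 2004-10-29 → 2004-06-05.
2004-06-05 is a Saturday; with Sunday=0 that is 6.

6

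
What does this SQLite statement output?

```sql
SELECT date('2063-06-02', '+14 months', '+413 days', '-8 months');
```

Adding +14 months to 2063-06-02 gives 2064-08-02.
Applying '+413 days' to 2064-08-02: counting 413 days forward gives 2065-09-19.
Adding -8 months to 2065-09-19 gives 2065-01-19.

2065-01-19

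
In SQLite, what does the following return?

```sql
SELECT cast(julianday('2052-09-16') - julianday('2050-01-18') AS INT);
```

13 days remain in January 2050 after the 18th (31 − 18).
Full months from February 2050 through August 2052 contribute their day counts.
Then 16 days into September 2052.
Total: 13 + 28 + 31 + 30 + 31 + 30 + 31 + 31 + 30 + 31 + 30 + 31 + 31 + 28 + 31 + 30 + 31 + 30 + 31 + 31 + 30 + 31 + 30 + 31 + 31 + 29 + 31 + 30 + 31 + 30 + 31 + 31 + 16 = 972.

972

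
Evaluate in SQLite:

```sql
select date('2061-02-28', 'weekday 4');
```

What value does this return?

2061-03-03

`weekday 4` advances to the next Thursday; 2061-02-28 is a Monday, so it moves forward to 2061-03-03.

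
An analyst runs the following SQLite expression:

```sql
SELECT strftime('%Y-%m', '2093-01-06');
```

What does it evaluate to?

`%Y-%m` extracts the year-month: 2093-01.

2093-01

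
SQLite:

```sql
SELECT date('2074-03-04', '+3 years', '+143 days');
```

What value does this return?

2077-07-25

Adding +3 years to 2074-03-04 gives 2077-03-04.
Applying '+143 days' to 2077-03-04: counting 143 days forward gives 2077-07-25.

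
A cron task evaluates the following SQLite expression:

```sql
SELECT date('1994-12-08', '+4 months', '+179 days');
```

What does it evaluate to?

1995-10-04

Adding +4 months to 1994-12-08 gives 1995-04-08.
Applying '+179 days' to 1995-04-08: counting 179 days forward gives 1995-10-04.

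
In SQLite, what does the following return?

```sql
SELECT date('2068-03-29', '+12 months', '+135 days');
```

2069-08-11

Adding +12 months to 2068-03-29 gives 2069-03-29.
Applying '+135 days' to 2069-03-29: counting 135 days forward gives 2069-08-11.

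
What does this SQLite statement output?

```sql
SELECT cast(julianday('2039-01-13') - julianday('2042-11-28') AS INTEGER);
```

18 days remain in January 2039 after the 13th (31 − 13).
Full months from February 2039 through October 2042 contribute their day counts.
Then 28 days into November 2042.
Total: 18 + 28 + 31 + 30 + 31 + 30 + 31 + 31 + 30 + 31 + 30 + 31 + 31 + 29 + 31 + 30 + 31 + 30 + 31 + 31 + 30 + 31 + 30 + 31 + 31 + 28 + 31 + 30 + 31 + 30 + 31 + 31 + 30 + 31 + 30 + 31 + 31 + 28 + 31 + 30 + 31 + 30 + 31 + 31 + 30 + 31 + 28 = 1415.
The subtraction is earlier − later, so the result is −1415 → -1415.

-1415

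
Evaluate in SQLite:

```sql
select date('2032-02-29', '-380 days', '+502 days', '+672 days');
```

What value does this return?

Applying '-380 days' to 2032-02-29: counting 380 days back gives 2031-02-14.
Applying '+502 days' to 2031-02-14: counting 502 days forward gives 2032-06-30.
Applying '+672 days' to 2032-06-30: counting 672 days forward gives 2034-05-03.

2034-05-03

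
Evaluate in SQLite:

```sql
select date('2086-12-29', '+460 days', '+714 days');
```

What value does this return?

Applying '+460 days' to 2086-12-29: counting 460 days forward gives 2088-04-02.
Applying '+714 days' to 2088-04-02: counting 714 days forward gives 2090-03-17.

2090-03-17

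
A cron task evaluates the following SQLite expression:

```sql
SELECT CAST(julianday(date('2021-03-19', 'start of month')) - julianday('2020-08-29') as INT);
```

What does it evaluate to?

`start of month` rewinds 2021-03-19 to 2021-03-01.
2 days remain in August 2020 after the 29th (31 − 29).
Full months from September 2020 through February 2021 contribute their day counts.
Then 1 day into March 2021.
Total: 2 + 30 + 31 + 30 + 31 + 31 + 28 + 1 = 184.

184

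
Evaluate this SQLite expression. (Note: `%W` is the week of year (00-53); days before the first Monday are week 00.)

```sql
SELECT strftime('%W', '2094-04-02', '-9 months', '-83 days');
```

First apply '-9 months', '-83 days': 2094-04-02 → 2093-04-10.
2093-04-10 is a Friday. SQLite's %W counts Mondays since the year started; the result is 14.

14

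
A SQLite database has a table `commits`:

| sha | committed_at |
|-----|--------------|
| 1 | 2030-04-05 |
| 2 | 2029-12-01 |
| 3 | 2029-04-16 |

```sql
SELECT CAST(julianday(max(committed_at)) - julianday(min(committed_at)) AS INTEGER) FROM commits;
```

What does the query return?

354

MIN = 2029-04-16, MAX = 2030-04-05.
14 days remain in April 2029 after the 16th (30 − 16).
Full months from May 2029 through March 2030 contribute their day counts.
Then 5 days into April 2030.
Total: 14 + 31 + 30 + 31 + 31 + 30 + 31 + 30 + 31 + 31 + 28 + 31 + 5 = 354.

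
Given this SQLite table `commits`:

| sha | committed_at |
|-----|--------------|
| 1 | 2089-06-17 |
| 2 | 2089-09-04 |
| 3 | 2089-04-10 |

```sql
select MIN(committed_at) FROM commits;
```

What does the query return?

2089-04-10

MIN over {2089-04-10, 2089-06-17, 2089-09-04}.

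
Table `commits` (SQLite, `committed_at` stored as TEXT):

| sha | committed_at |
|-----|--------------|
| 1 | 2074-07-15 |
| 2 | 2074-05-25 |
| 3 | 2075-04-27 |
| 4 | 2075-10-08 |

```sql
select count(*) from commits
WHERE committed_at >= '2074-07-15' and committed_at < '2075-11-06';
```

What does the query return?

3

Rows in [2074-07-15, 2075-11-06): 2074-07-15, 2075-04-27, 2075-10-08 → 3 rows.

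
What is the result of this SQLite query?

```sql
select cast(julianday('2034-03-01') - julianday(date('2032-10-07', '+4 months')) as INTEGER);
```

387

Adding +4 months to 2032-10-07 gives 2033-02-07.
21 days remain in February 2033 after the 7th (28 − 7).
Full months from March 2033 through February 2034 contribute their day counts.
Then 1 day into March 2034.
Total: 21 + 31 + 30 + 31 + 30 + 31 + 31 + 30 + 31 + 30 + 31 + 31 + 28 + 1 = 387.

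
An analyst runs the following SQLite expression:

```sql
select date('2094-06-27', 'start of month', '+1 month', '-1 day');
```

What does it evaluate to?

`start of month` rewinds 2094-06-27 to 2094-06-01.
Adding +1 month to 2094-06-01 gives 2094-07-01.
Going back 1 day from 2094-07-01 reaches 2094-06-30 (last day of June, 30 days).

2094-06-30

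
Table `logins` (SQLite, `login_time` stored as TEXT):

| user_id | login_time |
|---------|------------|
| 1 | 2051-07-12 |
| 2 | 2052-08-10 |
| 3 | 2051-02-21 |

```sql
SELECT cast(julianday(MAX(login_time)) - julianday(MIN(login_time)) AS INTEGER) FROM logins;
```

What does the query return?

MIN = 2051-02-21, MAX = 2052-08-10.
7 days remain in February 2051 after the 21st (28 − 21).
Full months from March 2051 through July 2052 contribute their day counts.
Then 10 days into August 2052.
Total: 7 + 31 + 30 + 31 + 30 + 31 + 31 + 30 + 31 + 30 + 31 + 31 + 29 + 31 + 30 + 31 + 30 + 31 + 10 = 536.

536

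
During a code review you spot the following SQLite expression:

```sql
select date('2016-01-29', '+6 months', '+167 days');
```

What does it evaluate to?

2017-01-12

Adding +6 months to 2016-01-29 gives 2016-07-29.
Applying '+167 days' to 2016-07-29: counting 167 days forward gives 2017-01-12.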